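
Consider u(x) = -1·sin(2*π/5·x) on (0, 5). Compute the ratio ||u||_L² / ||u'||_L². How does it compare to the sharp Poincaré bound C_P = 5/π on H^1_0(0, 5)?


||u||_L² / ||u'||_L² = 5/(2*π) < C_P = 5/π.

u(x) = -1·sin(2*π/5·x), so u'(x) = -2*π*cos(2*π*x/5)/5.
Writing u(x) = A·sin(kπx/L) with A = -1 and k = 2, use ∫_0^L sin²(kπx/L) dx = L/2 and ∫_0^L cos²(kπx/L) dx = L/2.
u² = 1·sin²(2*π/5·x) and (u')² = 4*π^2/25·cos²(2*π/5·x), and each of sin², cos² integrates to L/2 = 5/2 over (0, 5).
∫_0^5 u² dx = 5/2, so ||u||_L² = sqrt(10)/2.
∫_0^5 (u')² dx = 2*π^2/5, so ||u'||_L² = sqrt(10)*π/5.
Ratio ||u||_L² / ||u'||_L² = 5/(2*π).
Sharp Poincaré constant on H^1_0(0, 5) is C_P = L/π = 5/π, achieved by sin(π/5·x).
This is the k = 2 harmonic; the ratio L/(kπ) is strictly less than C_P = L/π, consistent with the sharp inequality ||u||_L² ≤ C_P ||u'||_L².


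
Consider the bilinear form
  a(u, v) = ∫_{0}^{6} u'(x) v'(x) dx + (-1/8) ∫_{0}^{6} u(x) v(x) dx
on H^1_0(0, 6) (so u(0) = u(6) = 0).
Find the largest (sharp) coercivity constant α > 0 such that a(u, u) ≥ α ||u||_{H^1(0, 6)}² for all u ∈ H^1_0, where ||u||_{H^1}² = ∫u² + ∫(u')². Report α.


α = (-9/2 + π^2)/(π^2 + 36)

Coercivity of a(·,·) on H^1_0(0, 6) means a(u, u) ≥ α ||u||_{H^1}² for every u ∈ H^1_0.
The interval has length L = 6, and Poincaré/coercivity depend only on L. Here a(u, u) = ∫(u')² + (-1/8)·∫u².
Here c = -1/8 < 0 with |c| < (π/L)² = π^2/36, so coercivity still holds. The condition a(u,u) ≥ α||u||_{H^1}² reads (1−α)∫(u')² ≥ (α−c)∫u². Any admissible α is ≤ 1 (rapidly oscillating u have ∫u²/∫(u')² → 0), and α = 1 would force 0 ≥ (1−c)∫u², impossible since c < 1; so 1−α > 0. By the sharp Poincaré inequality on H^1_0 of an interval of length L, ∫(u')² ≥ (π/L)²∫u² with equality for the first sine mode sin(π(x−x₀)/L) (x₀ the left endpoint), so the inequality holds for all u iff (1−α)(π/L)² ≥ α − c, i.e. α ≤ ((π/L)² + c)/((π/L)² + 1) = (1 + c(L/π)²)/(1 + (L/π)²). (Direct route, valid since c ≤ 0: Poincaré gives c∫u² ≥ c(L/π)²∫(u')², so a(u,u) ≥ (1 + c(L/π)²)∫(u')², while ||u||_{H^1}² ≤ (1 + (L/π)²)∫(u')²; dividing yields the same α.) With (π/L)² = π^2/36 and c = -1/8, the largest admissible constant is α = ((π/L)² + c)/((π/L)² + 1).
Simplifying, α = (-9/2 + π^2)/(π^2 + 36).


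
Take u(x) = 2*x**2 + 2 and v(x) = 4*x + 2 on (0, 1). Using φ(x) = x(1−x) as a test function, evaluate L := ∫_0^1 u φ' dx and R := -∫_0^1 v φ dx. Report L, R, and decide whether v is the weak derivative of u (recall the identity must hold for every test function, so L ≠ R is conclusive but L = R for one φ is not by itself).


LHS = -1/3, RHS = -2/3. No, v is not the weak derivative of u.

u(x) = 2*x**2 + 2, classical derivative u'(x) = 4*x.
φ(x) = x(1−x), so φ'(x) = 1 - 2*x.
Note φ(0) = φ(1) = 0, so the boundary term u·φ vanishes.
LHS = ∫_0^1 u(x) φ'(x) dx = ∫_0^1 (-4*x^3 + 2*x^2 - 4*x + 2) dx. Term by term:
  ∫_0^1 -4*x^3 dx = -1;  ∫_0^1 2*x^2 dx = 2/3;  ∫_0^1 -4*x dx = -2;
  ∫_0^1 2 dx = 2.
Sum: -1 + 2/3 − 2 + 2 = -1/3.
So LHS = -1/3.
∫_0^1 v(x) φ(x) dx = ∫_0^1 (-4*x^3 + 2*x^2 + 2*x) dx. Term by term:
  ∫_0^1 -4*x^3 dx = -1;  ∫_0^1 2*x^2 dx = 2/3;  ∫_0^1 2*x dx = 1.
Sum: -1 + 2/3 + 1 = 2/3.
So RHS = -∫_0^1 v(x) φ(x) dx = -2/3.
LHS − RHS = 1/3 ≠ 0, so the identity fails.
(For a valid weak derivative the identity must hold for EVERY test function, in particular this one. The failure shows v is NOT the weak derivative of u.)
Correct weak derivative would be u'(x) = 4*x.


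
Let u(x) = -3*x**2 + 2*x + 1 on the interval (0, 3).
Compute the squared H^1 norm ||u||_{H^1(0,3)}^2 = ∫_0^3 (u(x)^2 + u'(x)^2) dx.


||u||_{H^1}^2 = 2127/5

The H^1 norm (squared) on an interval (0, L) is
  ||u||_{H^1}^2 = ∫_0^L u(x)^2 dx + ∫_0^L u'(x)^2 dx.
Compute u'(x) = 2 - 6*x.
Then u(x)^2 = 9*x**4 - 12*x**3 - 2*x**2 + 4*x + 1 and u'(x)^2 = 36*x**2 - 24*x + 4.
Integrate each monomial from 0 to 3 using ∫_0^3 c·x^n dx = c·3^(n+1)/(n+1):
  ∫_0^3 u(x)^2 dx = ∫_0^3 (9*x^4 - 12*x^3 - 2*x^2 + 4*x + 1) dx. Term by term:
    ∫_0^3 9*x^4 dx = 2187/5;  ∫_0^3 -12*x^3 dx = -243;  ∫_0^3 -2*x^2 dx = -18;
    ∫_0^3 4*x dx = 18;  ∫_0^3 1 dx = 3.
  Sum: 2187/5 − 243 − 18 + 18 + 3 = 987/5.
  ∫_0^3 u'(x)^2 dx = ∫_0^3 (36*x^2 - 24*x + 4) dx. Term by term:
    ∫_0^3 36*x^2 dx = 324;  ∫_0^3 -24*x dx = -108;  ∫_0^3 4 dx = 12.
  Sum: 324 − 108 + 12 = 228.
Adding: ||u||_{H^1}^2 = 987/5 + 228 = 2127/5.


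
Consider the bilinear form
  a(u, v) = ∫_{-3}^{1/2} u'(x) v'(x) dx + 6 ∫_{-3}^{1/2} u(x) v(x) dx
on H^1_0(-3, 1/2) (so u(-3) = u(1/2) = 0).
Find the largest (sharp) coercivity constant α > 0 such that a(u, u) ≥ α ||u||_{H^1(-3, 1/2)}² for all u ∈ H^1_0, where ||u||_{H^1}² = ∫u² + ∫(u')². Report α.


α = 1

Coercivity of a(·,·) on H^1_0(-3, 1/2) means a(u, u) ≥ α ||u||_{H^1}² for every u ∈ H^1_0.
The interval has length L = 7/2, and Poincaré/coercivity depend only on L. Here a(u, u) = ∫(u')² + (6)·∫u².
Here c = 6 ≥ 1, so a(u,u) = ∫(u')² + c∫u² ≥ ∫(u')² + ∫u² = ||u||_{H^1}², i.e. α = 1 works. No larger α is possible: a(u,u) ≥ α||u||_{H^1}² means (1−α)∫(u')² ≥ (α−c)∫u², and for the modes u_n = sin(nπ(x−x₀)/L) (x₀ the left endpoint) one has ∫u_n²/∫(u_n')² = (L/(nπ))² → 0, so a(u_n,u_n)/||u_n||_{H^1}² → 1. Hence the optimal constant is α = 1.
Therefore α = 1.


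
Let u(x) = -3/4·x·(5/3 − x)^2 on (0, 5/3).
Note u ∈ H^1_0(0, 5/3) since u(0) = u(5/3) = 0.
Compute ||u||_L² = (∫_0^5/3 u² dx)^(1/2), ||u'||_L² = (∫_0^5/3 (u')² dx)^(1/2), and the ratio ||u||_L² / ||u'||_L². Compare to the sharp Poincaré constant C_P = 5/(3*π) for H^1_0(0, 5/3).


||u||_L² / ||u'||_L² = 5*sqrt(14)/42 < C_P = 5/(3*π).

u(x) = -3/4·x·(5/3 − x)^2, so u'(x) = (5 - 9*x)*(3*x - 5)/12.
u(x) = -3/4·x·(5/3 − x)^2 vanishes at x = 0 and x = 5/3, so u ∈ H^1_0(0, 5/3). Differentiate via the product rule and integrate the resulting polynomials term by term.
  ∫_0^5/3 u² dx = ∫_0^5/3 (9*x^6/16 - 15*x^5/4 + 75*x^4/8 - 125*x^3/12 + 625*x^2/144) dx. Term by term:
    ∫_0^5/3 9*x^6/16 dx = 78125/27216;  ∫_0^5/3 -15*x^5/4 dx = -78125/5832;  ∫_0^5/3 75*x^4/8 dx = 15625/648;
    ∫_0^5/3 -125*x^3/12 dx = -78125/3888;  ∫_0^5/3 625*x^2/144 dx = 78125/11664.
  Sum: 78125/27216 − 78125/5832 + 15625/648 − 78125/3888 + 78125/11664 = 15625/81648.
  ∫_0^5/3 (u')² dx = ∫_0^5/3 (81*x^4/16 - 45*x^3/2 + 275*x^2/8 - 125*x/6 + 625/144) dx. Term by term:
    ∫_0^5/3 81*x^4/16 dx = 625/48;  ∫_0^5/3 -45*x^3/2 dx = -3125/72;  ∫_0^5/3 275*x^2/8 dx = 34375/648;
    ∫_0^5/3 -125*x/6 dx = -3125/108;  ∫_0^5/3 625/144 dx = 3125/432.
  Sum: 625/48 − 3125/72 + 34375/648 − 3125/108 + 3125/432 = 625/648.
∫_0^5/3 u² dx = 15625/81648, so ||u||_L² = 125*sqrt(7)/756.
∫_0^5/3 (u')² dx = 625/648, so ||u'||_L² = 25*sqrt(2)/36.
Ratio ||u||_L² / ||u'||_L² = 5*sqrt(14)/42.
Sharp Poincaré constant on H^1_0(0, 5/3) is C_P = L/π = 5/(3*π), achieved by sin(3*π/5·x).
A polynomial bump cannot attain the sharp Poincaré constant (only the first sine eigenfunction does), so the ratio is strictly less than C_P, consistent with ||u||_L² ≤ C_P ||u'||_L².


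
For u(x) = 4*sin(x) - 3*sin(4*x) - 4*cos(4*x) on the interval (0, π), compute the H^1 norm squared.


||u||_{H^1(0,π)}^2 = 1088/15 + 457*π/2

u'(x) = 16*sin(4*x) + 4*cos(x) - 12*cos(4*x).
Expand u² and (u')² and integrate term by term on (0, π), using: for integers n ≥ 1, ∫_0^π sin²(nx) dx = ∫_0^π cos²(nx) dx = π/2; for n ≠ n', ∫_0^π sin(nx)sin(n'x) dx = ∫_0^π cos(nx)cos(n'x) dx = 0; and by product-to-sum, ∫_0^π sin(nx)cos(n'x) dx = ½∫_0^π [sin((n+n')x) + sin((n−n')x)] dx, which is 0 when n+n' is even and 2n/(n²−n'²) when n+n' is odd (it need not vanish on (0, π)).
  u² squared terms: (-4)²·∫cos(4x)² dx = 16·π/2 = 8*π;  (-3)²·∫sin(4x)² dx = 9·π/2 = 9*π/2;  (4)²·∫sin(x)² dx = 16·π/2 = 8*π.
  u² cross terms: 2·(-4)·(-3)·∫cos(4x)·sin(4x) dx = 24·(0) = 0;  2·(-4)·(4)·∫cos(4x)·sin(x) dx = -32·(-2/15) = 64/15;  2·(-3)·(4)·∫sin(4x)·sin(x) dx = -24·(0) = 0.
  So ∫_0^π u² dx = 8*π + 9*π/2 + 8*π + 0 + 64/15 + 0 = 64/15 + 41*π/2.
  (u')² squared terms: (-12)²·∫cos(4x)² dx = 144·π/2 = 72*π;  (4)²·∫cos(x)² dx = 16·π/2 = 8*π;  (16)²·∫sin(4x)² dx = 256·π/2 = 128*π.
  (u')² cross terms: 2·(-12)·(4)·∫cos(4x)·cos(x) dx = -96·(0) = 0;  2·(-12)·(16)·∫cos(4x)·sin(4x) dx = -384·(0) = 0;  2·(4)·(16)·∫cos(x)·sin(4x) dx = 128·(8/15) = 1024/15.
  So ∫_0^π (u')² dx = 72*π + 8*π + 128*π + 0 + 0 + 1024/15 = 1024/15 + 208*π.
||u||_{H^1}^2 = (64/15 + 41*π/2) + (1024/15 + 208*π) = 1088/15 + 457*π/2.


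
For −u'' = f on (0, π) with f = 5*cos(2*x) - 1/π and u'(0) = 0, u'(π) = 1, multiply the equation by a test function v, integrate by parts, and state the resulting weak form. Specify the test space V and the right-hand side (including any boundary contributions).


V = H^1(0, π) (v unrestricted at boundary; u is determined up to an additive constant); weak form: ∫_0^π u'v' dx = ∫_0^π (5*cos(2*x) - 1/π) v dx + v(π) for all v ∈ V.

Multiply both sides by a test function v and integrate from 0 to π:
  ∫_0^π −u''(x) v(x) dx = ∫_0^π f(x) v(x) dx.
Integrate the LHS by parts once:
  ∫_0^π −u'' v dx = −[u'(x) v(x)]_0^π + ∫_0^π u'(x) v'(x) dx.
Thus ∫_0^π u'(x) v'(x) dx = ∫_0^π f(x) v(x) dx + [u'(x) v(x)]_0^π.
Choose V so that boundary terms are either known or forced to vanish.
u has inhomogeneous Neumann u'(0) = 0, u'(π) = 1. [u' v]_0^π = (1)·v(π) − (0)·v(0) = v(π). Take V = H^1(0, π); boundary term becomes part of RHS.
Weak formulation: find u (satisfying any essential BC) such that ∫_0^π u'(x) v'(x) dx = ∫_0^π f v dx + v(π) for all v ∈ V (Neumann data are natural BCs: they enter the RHS as boundary terms).
Substituting f(x) = 5*cos(2*x) - 1/π, the right-hand side is ∫_0^π (5*cos(2*x) - 1/π) v dx + v(π).
Compatibility check (pure Neumann): taking v ≡ 1 ∈ V gives 0 = ∫_0^π f dx + (1) − (0), i.e. ∫_0^π f dx must equal u'(0) − u'(π) = -1. Indeed ∫_0^π (5*cos(2*x) - 1/π) dx = -1, so the data are compatible. The solution is then unique only up to an additive constant (fix it e.g. by requiring ∫_0^π u dx = 0).


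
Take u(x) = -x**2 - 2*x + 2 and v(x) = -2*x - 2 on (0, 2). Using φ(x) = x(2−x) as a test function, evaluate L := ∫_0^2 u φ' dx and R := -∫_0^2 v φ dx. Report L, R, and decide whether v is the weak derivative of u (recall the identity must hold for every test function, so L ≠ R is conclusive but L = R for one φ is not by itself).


LHS = 16/3, RHS = 16/3. Yes, v = u' weakly.

u(x) = -x**2 - 2*x + 2, classical derivative u'(x) = -2*x - 2.
φ(x) = x(2−x), so φ'(x) = 2 - 2*x.
Note φ(0) = φ(2) = 0, so the boundary term u·φ vanishes.
LHS = ∫_0^2 u(x) φ'(x) dx = ∫_0^2 (2*x^3 + 2*x^2 - 8*x + 4) dx. Term by term:
  ∫_0^2 2*x^3 dx = 8;  ∫_0^2 2*x^2 dx = 16/3;  ∫_0^2 -8*x dx = -16;
  ∫_0^2 4 dx = 8.
Sum: 8 + 16/3 − 16 + 8 = 16/3.
So LHS = 16/3.
∫_0^2 v(x) φ(x) dx = ∫_0^2 (2*x^3 - 2*x^2 - 4*x) dx. Term by term:
  ∫_0^2 2*x^3 dx = 8;  ∫_0^2 -2*x^2 dx = -16/3;  ∫_0^2 -4*x dx = -8.
Sum: 8 − 16/3 − 8 = -16/3.
So RHS = -∫_0^2 v(x) φ(x) dx = 16/3.
LHS = RHS, so the identity holds for this test φ.
Moreover u is smooth here and v(x) = u'(x) = -2*x - 2 pointwise, so the identity holds for every test function. Hence v is the weak derivative of u.


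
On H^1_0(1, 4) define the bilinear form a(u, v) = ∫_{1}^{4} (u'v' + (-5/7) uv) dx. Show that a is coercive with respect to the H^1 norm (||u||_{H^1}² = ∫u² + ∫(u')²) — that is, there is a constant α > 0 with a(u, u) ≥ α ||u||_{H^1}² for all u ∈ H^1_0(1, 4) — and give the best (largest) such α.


α = (-45/7 + π^2)/(9 + π^2)

Coercivity of a(·,·) on H^1_0(1, 4) means a(u, u) ≥ α ||u||_{H^1}² for every u ∈ H^1_0.
The interval has length L = 3, and Poincaré/coercivity depend only on L. Here a(u, u) = ∫(u')² + (-5/7)·∫u².
Here c = -5/7 < 0 with |c| < (π/L)² = π^2/9, so coercivity still holds. The condition a(u,u) ≥ α||u||_{H^1}² reads (1−α)∫(u')² ≥ (α−c)∫u². Any admissible α is ≤ 1 (rapidly oscillating u have ∫u²/∫(u')² → 0), and α = 1 would force 0 ≥ (1−c)∫u², impossible since c < 1; so 1−α > 0. By the sharp Poincaré inequality on H^1_0 of an interval of length L, ∫(u')² ≥ (π/L)²∫u² with equality for the first sine mode sin(π(x−x₀)/L) (x₀ the left endpoint), so the inequality holds for all u iff (1−α)(π/L)² ≥ α − c, i.e. α ≤ ((π/L)² + c)/((π/L)² + 1) = (1 + c(L/π)²)/(1 + (L/π)²). (Direct route, valid since c ≤ 0: Poincaré gives c∫u² ≥ c(L/π)²∫(u')², so a(u,u) ≥ (1 + c(L/π)²)∫(u')², while ||u||_{H^1}² ≤ (1 + (L/π)²)∫(u')²; dividing yields the same α.) With (π/L)² = π^2/9 and c = -5/7, the largest admissible constant is α = ((π/L)² + c)/((π/L)² + 1).
Simplifying, α = (-45/7 + π^2)/(9 + π^2).


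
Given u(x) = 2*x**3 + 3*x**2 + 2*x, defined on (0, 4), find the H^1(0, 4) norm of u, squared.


||u||_{H^1}^2 = 3712592/105

The H^1 norm (squared) on an interval (0, L) is
  ||u||_{H^1}^2 = ∫_0^L u(x)^2 dx + ∫_0^L u'(x)^2 dx.
Compute u'(x) = 6*x**2 + 6*x + 2.
Then u(x)^2 = 4*x**6 + 12*x**5 + 17*x**4 + 12*x**3 + 4*x**2 and u'(x)^2 = 36*x**4 + 72*x**3 + 60*x**2 + 24*x + 4.
Integrate each monomial from 0 to 4 using ∫_0^4 c·x^n dx = c·4^(n+1)/(n+1):
  ∫_0^4 u(x)^2 dx = ∫_0^4 (4*x^6 + 12*x^5 + 17*x^4 + 12*x^3 + 4*x^2) dx. Term by term:
    ∫_0^4 4*x^6 dx = 65536/7;  ∫_0^4 12*x^5 dx = 8192;  ∫_0^4 17*x^4 dx = 17408/5;
    ∫_0^4 12*x^3 dx = 768;  ∫_0^4 4*x^2 dx = 256/3.
  Sum: 65536/7 + 8192 + 17408/5 + 768 + 256/3 = 2298368/105.
  ∫_0^4 u'(x)^2 dx = ∫_0^4 (36*x^4 + 72*x^3 + 60*x^2 + 24*x + 4) dx. Term by term:
    ∫_0^4 36*x^4 dx = 36864/5;  ∫_0^4 72*x^3 dx = 4608;  ∫_0^4 60*x^2 dx = 1280;
    ∫_0^4 24*x dx = 192;  ∫_0^4 4 dx = 16.
  Sum: 36864/5 + 4608 + 1280 + 192 + 16 = 67344/5.
Adding: ||u||_{H^1}^2 = 2298368/105 + 67344/5 = 3712592/105.


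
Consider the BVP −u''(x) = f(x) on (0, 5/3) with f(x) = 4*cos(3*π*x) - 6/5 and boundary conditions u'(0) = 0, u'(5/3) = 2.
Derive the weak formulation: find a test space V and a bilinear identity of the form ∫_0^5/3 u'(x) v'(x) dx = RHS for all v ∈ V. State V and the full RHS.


V = H^1(0, 5/3) (v unrestricted at boundary; u is determined up to an additive constant); weak form: ∫_0^5/3 u'v' dx = ∫_0^5/3 (4*cos(3*π*x) - 6/5) v dx + 2·v(5/3) for all v ∈ V.

Multiply both sides by a test function v and integrate from 0 to 5/3:
  ∫_0^5/3 −u''(x) v(x) dx = ∫_0^5/3 f(x) v(x) dx.
Integrate the LHS by parts once:
  ∫_0^5/3 −u'' v dx = −[u'(x) v(x)]_0^5/3 + ∫_0^5/3 u'(x) v'(x) dx.
Thus ∫_0^5/3 u'(x) v'(x) dx = ∫_0^5/3 f(x) v(x) dx + [u'(x) v(x)]_0^5/3.
Choose V so that boundary terms are either known or forced to vanish.
u has inhomogeneous Neumann u'(0) = 0, u'(5/3) = 2. [u' v]_0^5/3 = (2)·v(5/3) − (0)·v(0) = 2·v(5/3). Take V = H^1(0, 5/3); boundary term becomes part of RHS.
Weak formulation: find u (satisfying any essential BC) such that ∫_0^5/3 u'(x) v'(x) dx = ∫_0^5/3 f v dx + 2·v(5/3) for all v ∈ V (Neumann data are natural BCs: they enter the RHS as boundary terms).
Substituting f(x) = 4*cos(3*π*x) - 6/5, the right-hand side is ∫_0^5/3 (4*cos(3*π*x) - 6/5) v dx + 2·v(5/3).
Compatibility check (pure Neumann): taking v ≡ 1 ∈ V gives 0 = ∫_0^5/3 f dx + (2) − (0), i.e. ∫_0^5/3 f dx must equal u'(0) − u'(5/3) = -2. Indeed ∫_0^5/3 (4*cos(3*π*x) - 6/5) dx = -2, so the data are compatible. The solution is then unique only up to an additive constant (fix it e.g. by requiring ∫_0^5/3 u dx = 0).


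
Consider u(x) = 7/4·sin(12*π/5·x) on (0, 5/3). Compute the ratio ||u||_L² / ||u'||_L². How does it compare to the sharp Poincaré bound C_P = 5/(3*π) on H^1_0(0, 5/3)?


||u||_L² / ||u'||_L² = 5/(12*π) < C_P = 5/(3*π).

u(x) = 7/4·sin(12*π/5·x), so u'(x) = 21*π*cos(12*π*x/5)/5.
Writing u(x) = A·sin(kπx/L) with A = 7/4 and k = 4, use ∫_0^L sin²(kπx/L) dx = L/2 and ∫_0^L cos²(kπx/L) dx = L/2.
u² = 49/16·sin²(12*π/5·x) and (u')² = 441*π^2/25·cos²(12*π/5·x), and each of sin², cos² integrates to L/2 = 5/6 over (0, 5/3).
∫_0^5/3 u² dx = 245/96, so ||u||_L² = 7*sqrt(30)/24.
∫_0^5/3 (u')² dx = 147*π^2/10, so ||u'||_L² = 7*sqrt(30)*π/10.
Ratio ||u||_L² / ||u'||_L² = 5/(12*π).
Sharp Poincaré constant on H^1_0(0, 5/3) is C_P = L/π = 5/(3*π), achieved by sin(3*π/5·x).
This is the k = 4 harmonic; the ratio L/(kπ) is strictly less than C_P = L/π, consistent with the sharp inequality ||u||_L² ≤ C_P ||u'||_L².


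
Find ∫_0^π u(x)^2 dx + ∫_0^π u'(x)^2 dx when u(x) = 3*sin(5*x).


||u||_{H^1(0,π)}^2 = 117*π

u'(x) = 15*cos(5*x).
Expand u² and (u')² and integrate term by term on (0, π), using: for integers n ≥ 1, ∫_0^π sin²(nx) dx = ∫_0^π cos²(nx) dx = π/2; for n ≠ n', ∫_0^π sin(nx)sin(n'x) dx = ∫_0^π cos(nx)cos(n'x) dx = 0; and by product-to-sum, ∫_0^π sin(nx)cos(n'x) dx = ½∫_0^π [sin((n+n')x) + sin((n−n')x)] dx, which is 0 when n+n' is even and 2n/(n²−n'²) when n+n' is odd (it need not vanish on (0, π)).
  u² squared terms: (3)²·∫sin(5x)² dx = 9·π/2 = 9*π/2.
  So ∫_0^π u² dx = 9*π/2.
  (u')² squared terms: (15)²·∫cos(5x)² dx = 225·π/2 = 225*π/2.
  So ∫_0^π (u')² dx = 225*π/2.
||u||_{H^1}^2 = (9*π/2) + (225*π/2) = 117*π.


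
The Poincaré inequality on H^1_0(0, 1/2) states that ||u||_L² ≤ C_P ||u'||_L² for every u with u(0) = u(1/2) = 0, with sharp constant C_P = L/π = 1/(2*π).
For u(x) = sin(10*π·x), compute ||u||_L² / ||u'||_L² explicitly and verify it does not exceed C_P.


||u||_L² / ||u'||_L² = 1/(10*π) < C_P = 1/(2*π).

u(x) = sin(10*π·x), so u'(x) = 10*π*cos(10*π*x).
Writing u(x) = A·sin(kπx/L) with A = 1 and k = 5, use ∫_0^L sin²(kπx/L) dx = L/2 and ∫_0^L cos²(kπx/L) dx = L/2.
u² = 1·sin²(10*π·x) and (u')² = 100*π^2·cos²(10*π·x), and each of sin², cos² integrates to L/2 = 1/4 over (0, 1/2).
∫_0^1/2 u² dx = 1/4, so ||u||_L² = 1/2.
∫_0^1/2 (u')² dx = 25*π^2, so ||u'||_L² = 5*π.
Ratio ||u||_L² / ||u'||_L² = 1/(10*π).
Sharp Poincaré constant on H^1_0(0, 1/2) is C_P = L/π = 1/(2*π), achieved by sin(2*π·x).
This is the k = 5 harmonic; the ratio L/(kπ) is strictly less than C_P = L/π, consistent with the sharp inequality ||u||_L² ≤ C_P ||u'||_L².


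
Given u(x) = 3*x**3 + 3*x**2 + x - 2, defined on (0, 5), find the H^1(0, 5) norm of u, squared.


||u||_{H^1}^2 = 9457375/42

The H^1 norm (squared) on an interval (0, L) is
  ||u||_{H^1}^2 = ∫_0^L u(x)^2 dx + ∫_0^L u'(x)^2 dx.
Compute u'(x) = 9*x**2 + 6*x + 1.
Then u(x)^2 = 9*x**6 + 18*x**5 + 15*x**4 - 6*x**3 - 11*x**2 - 4*x + 4 and u'(x)^2 = 81*x**4 + 108*x**3 + 54*x**2 + 12*x + 1.
Integrate each monomial from 0 to 5 using ∫_0^5 c·x^n dx = c·5^(n+1)/(n+1):
  ∫_0^5 u(x)^2 dx = ∫_0^5 (9*x^6 + 18*x^5 + 15*x^4 - 6*x^3 - 11*x^2 - 4*x + 4) dx. Term by term:
    ∫_0^5 9*x^6 dx = 703125/7;  ∫_0^5 18*x^5 dx = 46875;  ∫_0^5 15*x^4 dx = 9375;
    ∫_0^5 -6*x^3 dx = -1875/2;  ∫_0^5 -11*x^2 dx = -1375/3;  ∫_0^5 -4*x dx = -50;
    ∫_0^5 4 dx = 20.
  Sum: 703125/7 + 46875 + 9375 − 1875/2 − 1375/3 − 50 + 20 = 6521365/42.
  ∫_0^5 u'(x)^2 dx = ∫_0^5 (81*x^4 + 108*x^3 + 54*x^2 + 12*x + 1) dx. Term by term:
    ∫_0^5 81*x^4 dx = 50625;  ∫_0^5 108*x^3 dx = 16875;  ∫_0^5 54*x^2 dx = 2250;
    ∫_0^5 12*x dx = 150;  ∫_0^5 1 dx = 5.
  Sum: 50625 + 16875 + 2250 + 150 + 5 = 69905.
Adding: ||u||_{H^1}^2 = 6521365/42 + 69905 = 9457375/42.


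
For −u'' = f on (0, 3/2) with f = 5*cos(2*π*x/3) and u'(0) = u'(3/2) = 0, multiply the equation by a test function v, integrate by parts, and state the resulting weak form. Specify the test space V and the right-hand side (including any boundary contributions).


V = H^1(0, 3/2) (no boundary constraint on v; u is determined up to an additive constant); weak form: ∫_0^3/2 u'v' dx = ∫_0^3/2 (5*cos(2*π*x/3)) v dx for all v ∈ V.

Multiply both sides by a test function v and integrate from 0 to 3/2:
  ∫_0^3/2 −u''(x) v(x) dx = ∫_0^3/2 f(x) v(x) dx.
Integrate the LHS by parts once:
  ∫_0^3/2 −u'' v dx = −[u'(x) v(x)]_0^3/2 + ∫_0^3/2 u'(x) v'(x) dx.
Thus ∫_0^3/2 u'(x) v'(x) dx = ∫_0^3/2 f(x) v(x) dx + [u'(x) v(x)]_0^3/2.
Choose V so that boundary terms are either known or forced to vanish.
u has homogeneous Neumann: u'(0) = u'(3/2) = 0. So [u' v]_0^3/2 = 0·v(3/2) − 0·v(0) = 0 for any v; take V = H^1(0, 3/2).
Weak formulation: find u (satisfying any essential BC) such that ∫_0^3/2 u'(x) v'(x) dx = ∫_0^3/2 f v dx for all v ∈ V (homogeneous Neumann, so boundary terms vanish).
Substituting f(x) = 5*cos(2*π*x/3), the right-hand side is ∫_0^3/2 (5*cos(2*π*x/3)) v dx.
Compatibility check (pure Neumann): taking v ≡ 1 ∈ V gives 0 = ∫_0^3/2 f dx + (0) − (0), i.e. ∫_0^3/2 f dx must equal u'(0) − u'(3/2) = 0. Indeed ∫_0^3/2 (5*cos(2*π*x/3)) dx = 0, so the data are compatible. The solution is then unique only up to an additive constant (fix it e.g. by requiring ∫_0^3/2 u dx = 0).


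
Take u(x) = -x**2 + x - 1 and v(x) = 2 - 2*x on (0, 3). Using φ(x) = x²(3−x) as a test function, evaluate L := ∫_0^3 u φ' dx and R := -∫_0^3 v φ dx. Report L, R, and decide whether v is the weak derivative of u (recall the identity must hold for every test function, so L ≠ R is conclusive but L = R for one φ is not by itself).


LHS = 351/20, RHS = 54/5. No, v is not the weak derivative of u.

u(x) = -x**2 + x - 1, classical derivative u'(x) = 1 - 2*x.
φ(x) = x²(3−x), so φ'(x) = 3*x*(2 - x).
Note φ(0) = φ(3) = 0, so the boundary term u·φ vanishes.
LHS = ∫_0^3 u(x) φ'(x) dx = ∫_0^3 (3*x^4 - 9*x^3 + 9*x^2 - 6*x) dx. Term by term:
  ∫_0^3 3*x^4 dx = 729/5;  ∫_0^3 -9*x^3 dx = -729/4;  ∫_0^3 9*x^2 dx = 81;
  ∫_0^3 -6*x dx = -27.
Sum: 729/5 − 729/4 + 81 − 27 = 351/20.
So LHS = 351/20.
∫_0^3 v(x) φ(x) dx = ∫_0^3 (2*x^4 - 8*x^3 + 6*x^2) dx. Term by term:
  ∫_0^3 2*x^4 dx = 486/5;  ∫_0^3 -8*x^3 dx = -162;  ∫_0^3 6*x^2 dx = 54.
Sum: 486/5 − 162 + 54 = -54/5.
So RHS = -∫_0^3 v(x) φ(x) dx = 54/5.
LHS − RHS = 27/4 ≠ 0, so the identity fails.
(For a valid weak derivative the identity must hold for EVERY test function, in particular this one. The failure shows v is NOT the weak derivative of u.)
Correct weak derivative would be u'(x) = 1 - 2*x.


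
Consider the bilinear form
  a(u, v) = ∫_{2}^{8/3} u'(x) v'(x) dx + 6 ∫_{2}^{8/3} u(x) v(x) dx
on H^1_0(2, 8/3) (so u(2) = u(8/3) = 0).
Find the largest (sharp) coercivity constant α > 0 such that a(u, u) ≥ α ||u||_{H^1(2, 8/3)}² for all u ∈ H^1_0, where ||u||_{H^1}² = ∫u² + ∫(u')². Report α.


α = 1

Coercivity of a(·,·) on H^1_0(2, 8/3) means a(u, u) ≥ α ||u||_{H^1}² for every u ∈ H^1_0.
The interval has length L = 2/3, and Poincaré/coercivity depend only on L. Here a(u, u) = ∫(u')² + (6)·∫u².
Here c = 6 ≥ 1, so a(u,u) = ∫(u')² + c∫u² ≥ ∫(u')² + ∫u² = ||u||_{H^1}², i.e. α = 1 works. No larger α is possible: a(u,u) ≥ α||u||_{H^1}² means (1−α)∫(u')² ≥ (α−c)∫u², and for the modes u_n = sin(nπ(x−x₀)/L) (x₀ the left endpoint) one has ∫u_n²/∫(u_n')² = (L/(nπ))² → 0, so a(u_n,u_n)/||u_n||_{H^1}² → 1. Hence the optimal constant is α = 1.
Therefore α = 1.


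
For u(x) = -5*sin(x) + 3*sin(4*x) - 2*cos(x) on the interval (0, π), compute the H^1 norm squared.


||u||_{H^1(0,π)}^2 = -64/5 + 211*π/2

u'(x) = 2*sin(x) - 5*cos(x) + 12*cos(4*x).
Expand u² and (u')² and integrate term by term on (0, π), using: for integers n ≥ 1, ∫_0^π sin²(nx) dx = ∫_0^π cos²(nx) dx = π/2; for n ≠ n', ∫_0^π sin(nx)sin(n'x) dx = ∫_0^π cos(nx)cos(n'x) dx = 0; and by product-to-sum, ∫_0^π sin(nx)cos(n'x) dx = ½∫_0^π [sin((n+n')x) + sin((n−n')x)] dx, which is 0 when n+n' is even and 2n/(n²−n'²) when n+n' is odd (it need not vanish on (0, π)).
  u² squared terms: (-5)²·∫sin(x)² dx = 25·π/2 = 25*π/2;  (-2)²·∫cos(x)² dx = 4·π/2 = 2*π;  (3)²·∫sin(4x)² dx = 9·π/2 = 9*π/2.
  u² cross terms: 2·(-5)·(-2)·∫sin(x)·cos(x) dx = 20·(0) = 0;  2·(-5)·(3)·∫sin(x)·sin(4x) dx = -30·(0) = 0;  2·(-2)·(3)·∫cos(x)·sin(4x) dx = -12·(8/15) = -32/5.
  So ∫_0^π u² dx = 25*π/2 + 2*π + 9*π/2 + 0 + 0 − 32/5 = -32/5 + 19*π.
  (u')² squared terms: (-5)²·∫cos(x)² dx = 25·π/2 = 25*π/2;  (2)²·∫sin(x)² dx = 4·π/2 = 2*π;  (12)²·∫cos(4x)² dx = 144·π/2 = 72*π.
  (u')² cross terms: 2·(-5)·(2)·∫cos(x)·sin(x) dx = -20·(0) = 0;  2·(-5)·(12)·∫cos(x)·cos(4x) dx = -120·(0) = 0;  2·(2)·(12)·∫sin(x)·cos(4x) dx = 48·(-2/15) = -32/5.
  So ∫_0^π (u')² dx = 25*π/2 + 2*π + 72*π + 0 + 0 − 32/5 = -32/5 + 173*π/2.
||u||_{H^1}^2 = (-32/5 + 19*π) + (-32/5 + 173*π/2) = -64/5 + 211*π/2.


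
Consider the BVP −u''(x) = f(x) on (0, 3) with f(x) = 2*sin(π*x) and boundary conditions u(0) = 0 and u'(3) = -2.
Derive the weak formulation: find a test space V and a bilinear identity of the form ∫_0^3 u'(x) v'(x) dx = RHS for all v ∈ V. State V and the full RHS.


V = {v ∈ H^1(0, 3) : v(0) = 0} (test functions vanish at x = 0 where u is specified); weak form: ∫_0^3 u'v' dx = ∫_0^3 (2*sin(π*x)) v dx − 2·v(3) for all v ∈ V.

Multiply both sides by a test function v and integrate from 0 to 3:
  ∫_0^3 −u''(x) v(x) dx = ∫_0^3 f(x) v(x) dx.
Integrate the LHS by parts once:
  ∫_0^3 −u'' v dx = −[u'(x) v(x)]_0^3 + ∫_0^3 u'(x) v'(x) dx.
Thus ∫_0^3 u'(x) v'(x) dx = ∫_0^3 f(x) v(x) dx + [u'(x) v(x)]_0^3.
Choose V so that boundary terms are either known or forced to vanish.
Mixed BC: u(0) = 0 (Dirichlet) and u'(3) = -2 (Neumann). Define V = {v ∈ H^1(0, 3) : v(0) = 0}. Then [u' v]_0^3 = u'(3)·v(3) − u'(0)·0 = − 2·v(3).
Weak formulation: find u (satisfying any essential BC) such that ∫_0^3 u'(x) v'(x) dx = ∫_0^3 f v dx − 2·v(3) for all v ∈ V (Dirichlet at 0 absorbed into V; Neumann datum at x = 3 contributes the boundary term).
Substituting f(x) = 2*sin(π*x), the right-hand side is ∫_0^3 (2*sin(π*x)) v dx − 2·v(3).


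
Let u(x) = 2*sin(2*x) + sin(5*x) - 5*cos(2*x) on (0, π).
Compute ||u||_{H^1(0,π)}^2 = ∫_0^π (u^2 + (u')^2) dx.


||u||_{H^1(0,π)}^2 = -500/21 + 171*π/2

u'(x) = 10*sin(2*x) + 4*cos(2*x) + 5*cos(5*x).
Expand u² and (u')² and integrate term by term on (0, π), using: for integers n ≥ 1, ∫_0^π sin²(nx) dx = ∫_0^π cos²(nx) dx = π/2; for n ≠ n', ∫_0^π sin(nx)sin(n'x) dx = ∫_0^π cos(nx)cos(n'x) dx = 0; and by product-to-sum, ∫_0^π sin(nx)cos(n'x) dx = ½∫_0^π [sin((n+n')x) + sin((n−n')x)] dx, which is 0 when n+n' is even and 2n/(n²−n'²) when n+n' is odd (it need not vanish on (0, π)).
  u² squared terms: (-5)²·∫cos(2x)² dx = 25·π/2 = 25*π/2;  (2)²·∫sin(2x)² dx = 4·π/2 = 2*π;  (1)²·∫sin(5x)² dx = 1·π/2 = π/2.
  u² cross terms: 2·(-5)·(2)·∫cos(2x)·sin(2x) dx = -20·(0) = 0;  2·(-5)·(1)·∫cos(2x)·sin(5x) dx = -10·(10/21) = -100/21;  2·(2)·(1)·∫sin(2x)·sin(5x) dx = 4·(0) = 0.
  So ∫_0^π u² dx = 25*π/2 + 2*π + π/2 + 0 − 100/21 + 0 = -100/21 + 15*π.
  (u')² squared terms: (4)²·∫cos(2x)² dx = 16·π/2 = 8*π;  (5)²·∫cos(5x)² dx = 25·π/2 = 25*π/2;  (10)²·∫sin(2x)² dx = 100·π/2 = 50*π.
  (u')² cross terms: 2·(4)·(5)·∫cos(2x)·cos(5x) dx = 40·(0) = 0;  2·(4)·(10)·∫cos(2x)·sin(2x) dx = 80·(0) = 0;  2·(5)·(10)·∫cos(5x)·sin(2x) dx = 100·(-4/21) = -400/21.
  So ∫_0^π (u')² dx = 8*π + 25*π/2 + 50*π + 0 + 0 − 400/21 = -400/21 + 141*π/2.
||u||_{H^1}^2 = (-100/21 + 15*π) + (-400/21 + 141*π/2) = -500/21 + 171*π/2.


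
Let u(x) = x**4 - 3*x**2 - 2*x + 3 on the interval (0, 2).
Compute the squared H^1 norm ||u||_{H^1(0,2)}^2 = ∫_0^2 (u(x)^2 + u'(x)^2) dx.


||u||_{H^1}^2 = 24742/315

The H^1 norm (squared) on an interval (0, L) is
  ||u||_{H^1}^2 = ∫_0^L u(x)^2 dx + ∫_0^L u'(x)^2 dx.
Compute u'(x) = 4*x**3 - 6*x - 2.
Then u(x)^2 = x**8 - 6*x**6 - 4*x**5 + 15*x**4 + 12*x**3 - 14*x**2 - 12*x + 9 and u'(x)^2 = 16*x**6 - 48*x**4 - 16*x**3 + 36*x**2 + 24*x + 4.
Integrate each monomial from 0 to 2 using ∫_0^2 c·x^n dx = c·2^(n+1)/(n+1):
  ∫_0^2 u(x)^2 dx = ∫_0^2 (x^8 - 6*x^6 - 4*x^5 + 15*x^4 + 12*x^3 - 14*x^2 - 12*x + 9) dx. Term by term:
    ∫_0^2 x^8 dx = 512/9;  ∫_0^2 -6*x^6 dx = -768/7;  ∫_0^2 -4*x^5 dx = -128/3;
    ∫_0^2 15*x^4 dx = 96;  ∫_0^2 12*x^3 dx = 48;  ∫_0^2 -14*x^2 dx = -112/3;
    ∫_0^2 -12*x dx = -24;  ∫_0^2 9 dx = 18.
  Sum: 512/9 − 768/7 − 128/3 + 96 + 48 − 112/3 − 24 + 18 = 326/63.
  ∫_0^2 u'(x)^2 dx = ∫_0^2 (16*x^6 - 48*x^4 - 16*x^3 + 36*x^2 + 24*x + 4) dx. Term by term:
    ∫_0^2 16*x^6 dx = 2048/7;  ∫_0^2 -48*x^4 dx = -1536/5;  ∫_0^2 -16*x^3 dx = -64;
    ∫_0^2 36*x^2 dx = 96;  ∫_0^2 24*x dx = 48;  ∫_0^2 4 dx = 8.
  Sum: 2048/7 − 1536/5 − 64 + 96 + 48 + 8 = 2568/35.
Adding: ||u||_{H^1}^2 = 326/63 + 2568/35 = 24742/315.


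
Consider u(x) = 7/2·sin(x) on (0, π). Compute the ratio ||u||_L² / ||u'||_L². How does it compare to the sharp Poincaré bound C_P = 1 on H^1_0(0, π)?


||u||_L² / ||u'||_L² = 1 = C_P.

u(x) = 7/2·sin(x), so u'(x) = 7*cos(x)/2.
Writing u(x) = A·sin(kπx/L) with A = 7/2 and k = 1, use ∫_0^L sin²(kπx/L) dx = L/2 and ∫_0^L cos²(kπx/L) dx = L/2.
u² = 49/4·sin²(x) and (u')² = 49/4·cos²(x), and each of sin², cos² integrates to L/2 = π/2 over (0, π).
∫_0^π u² dx = 49*π/8, so ||u||_L² = 7*sqrt(2)*sqrt(π)/4.
∫_0^π (u')² dx = 49*π/8, so ||u'||_L² = 7*sqrt(2)*sqrt(π)/4.
Ratio ||u||_L² / ||u'||_L² = 1.
Sharp Poincaré constant on H^1_0(0, π) is C_P = L/π = 1, achieved by sin(x).
This is the k = 1 eigenfunction (up to amplitude), so the ratio equals the sharp Poincaré constant exactly.


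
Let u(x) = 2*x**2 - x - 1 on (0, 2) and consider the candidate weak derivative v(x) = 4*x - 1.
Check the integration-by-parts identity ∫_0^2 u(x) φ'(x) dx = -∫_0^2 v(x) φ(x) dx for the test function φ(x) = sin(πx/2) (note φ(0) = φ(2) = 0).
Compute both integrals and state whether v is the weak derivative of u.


LHS = -12/π, RHS = -12/π. Yes, v = u' weakly.

u(x) = 2*x**2 - x - 1, classical derivative u'(x) = 4*x - 1.
φ(x) = sin(πx/2), so φ'(x) = π*cos(π*x/2)/2.
Note φ(0) = φ(2) = 0, so the boundary term u·φ vanishes.
LHS = ∫_0^2 u(x) φ'(x) dx = ∫_0^2 (π*x^2*cos(π*x/2) - π*x*cos(π*x/2)/2 - π*cos(π*x/2)/2) dx. Term by term:
  ∫_0^2 -π*cos(π*x/2)/2 dx = 0;  ∫_0^2 π*x^2*cos(π*x/2) dx = -16/π;  ∫_0^2 -π*x*cos(π*x/2)/2 dx = 4/π.
Sum: 0 − 16/π + 4/π = -12/π.
So LHS = -12/π.
∫_0^2 v(x) φ(x) dx = ∫_0^2 (4*x*sin(π*x/2) - sin(π*x/2)) dx. Term by term:
  ∫_0^2 -sin(π*x/2) dx = -4/π;  ∫_0^2 4*x*sin(π*x/2) dx = 16/π.
Sum: -4/π + 16/π = 12/π.
So RHS = -∫_0^2 v(x) φ(x) dx = -12/π.
LHS = RHS, so the identity holds for this test φ.
Moreover u is smooth here and v(x) = u'(x) = 4*x - 1 pointwise, so the identity holds for every test function. Hence v is the weak derivative of u.


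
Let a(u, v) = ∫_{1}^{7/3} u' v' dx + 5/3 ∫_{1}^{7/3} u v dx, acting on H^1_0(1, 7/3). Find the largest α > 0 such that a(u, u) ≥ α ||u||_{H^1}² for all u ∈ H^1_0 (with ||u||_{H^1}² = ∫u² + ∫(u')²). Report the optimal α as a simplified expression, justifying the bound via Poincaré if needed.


α = 1

Coercivity of a(·,·) on H^1_0(1, 7/3) means a(u, u) ≥ α ||u||_{H^1}² for every u ∈ H^1_0.
The interval has length L = 4/3, and Poincaré/coercivity depend only on L. Here a(u, u) = ∫(u')² + (5/3)·∫u².
Here c = 5/3 ≥ 1, so a(u,u) = ∫(u')² + c∫u² ≥ ∫(u')² + ∫u² = ||u||_{H^1}², i.e. α = 1 works. No larger α is possible: a(u,u) ≥ α||u||_{H^1}² means (1−α)∫(u')² ≥ (α−c)∫u², and for the modes u_n = sin(nπ(x−x₀)/L) (x₀ the left endpoint) one has ∫u_n²/∫(u_n')² = (L/(nπ))² → 0, so a(u_n,u_n)/||u_n||_{H^1}² → 1. Hence the optimal constant is α = 1.
Therefore α = 1.


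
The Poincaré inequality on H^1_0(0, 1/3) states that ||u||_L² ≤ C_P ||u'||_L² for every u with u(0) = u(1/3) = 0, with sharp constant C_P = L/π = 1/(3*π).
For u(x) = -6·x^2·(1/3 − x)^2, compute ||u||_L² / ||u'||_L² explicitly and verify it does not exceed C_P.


||u||_L² / ||u'||_L² = sqrt(3)/18 < C_P = 1/(3*π).

u(x) = -6·x^2·(1/3 − x)^2, so u'(x) = 4*x*(-18*x^2 + 9*x - 1)/3.
u(x) = -6·x^2·(1/3 − x)^2 vanishes at x = 0 and x = 1/3, so u ∈ H^1_0(0, 1/3). Differentiate via the product rule and integrate the resulting polynomials term by term.
  ∫_0^1/3 u² dx = ∫_0^1/3 (36*x^8 - 48*x^7 + 24*x^6 - 16*x^5/3 + 4*x^4/9) dx. Term by term:
    ∫_0^1/3 36*x^8 dx = 4/19683;  ∫_0^1/3 -48*x^7 dx = -2/2187;  ∫_0^1/3 24*x^6 dx = 8/5103;
    ∫_0^1/3 -16*x^5/3 dx = -8/6561;  ∫_0^1/3 4*x^4/9 dx = 4/10935.
  Sum: 4/19683 − 2/2187 + 8/5103 − 8/6561 + 4/10935 = 2/688905.
  ∫_0^1/3 (u')² dx = ∫_0^1/3 (576*x^6 - 576*x^5 + 208*x^4 - 32*x^3 + 16*x^2/9) dx. Term by term:
    ∫_0^1/3 576*x^6 dx = 64/1701;  ∫_0^1/3 -576*x^5 dx = -32/243;  ∫_0^1/3 208*x^4 dx = 208/1215;
    ∫_0^1/3 -32*x^3 dx = -8/81;  ∫_0^1/3 16*x^2/9 dx = 16/729.
  Sum: 64/1701 − 32/243 + 208/1215 − 8/81 + 16/729 = 8/25515.
∫_0^1/3 u² dx = 2/688905, so ||u||_L² = sqrt(210)/8505.
∫_0^1/3 (u')² dx = 8/25515, so ||u'||_L² = 2*sqrt(70)/945.
Ratio ||u||_L² / ||u'||_L² = sqrt(3)/18.
Sharp Poincaré constant on H^1_0(0, 1/3) is C_P = L/π = 1/(3*π), achieved by sin(3*π·x).
A polynomial bump cannot attain the sharp Poincaré constant (only the first sine eigenfunction does), so the ratio is strictly less than C_P, consistent with ||u||_L² ≤ C_P ||u'||_L².


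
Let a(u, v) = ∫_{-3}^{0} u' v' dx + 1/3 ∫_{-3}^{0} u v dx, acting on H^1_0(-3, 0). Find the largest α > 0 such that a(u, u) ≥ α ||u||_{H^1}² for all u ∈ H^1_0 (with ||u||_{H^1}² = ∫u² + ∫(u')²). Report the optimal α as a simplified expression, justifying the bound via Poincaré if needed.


α = (3 + π^2)/(9 + π^2)

Coercivity of a(·,·) on H^1_0(-3, 0) means a(u, u) ≥ α ||u||_{H^1}² for every u ∈ H^1_0.
The interval has length L = 3, and Poincaré/coercivity depend only on L. Here a(u, u) = ∫(u')² + (1/3)·∫u².
Here 0 < c = 1/3 < 1. The condition a(u,u) ≥ α||u||_{H^1}² reads (1−α)∫(u')² ≥ (α−c)∫u². Any admissible α is ≤ 1 (rapidly oscillating u have ∫u²/∫(u')² → 0), and α = 1 would force 0 ≥ (1−c)∫u², impossible since c < 1; so 1−α > 0. By the sharp Poincaré inequality on H^1_0 of an interval of length L, ∫(u')² ≥ (π/L)²∫u² with equality for the first sine mode sin(π(x−x₀)/L) (x₀ the left endpoint), so the inequality holds for all u iff (1−α)(π/L)² ≥ α − c, i.e. α ≤ ((π/L)² + c)/((π/L)² + 1) = (1 + c(L/π)²)/(1 + (L/π)²). With (π/L)² = π^2/9 and c = 1/3, the largest admissible constant is α = ((π/L)² + c)/((π/L)² + 1).
Simplifying, α = (3 + π^2)/(9 + π^2).


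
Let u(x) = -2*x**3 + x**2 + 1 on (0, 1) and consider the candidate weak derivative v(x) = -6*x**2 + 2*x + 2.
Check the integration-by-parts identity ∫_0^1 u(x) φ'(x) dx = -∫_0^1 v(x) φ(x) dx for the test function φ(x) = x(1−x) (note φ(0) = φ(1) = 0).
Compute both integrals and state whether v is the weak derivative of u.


LHS = 2/15, RHS = -1/5. No, v is not the weak derivative of u.

u(x) = -2*x**3 + x**2 + 1, classical derivative u'(x) = -6*x**2 + 2*x.
φ(x) = x(1−x), so φ'(x) = 1 - 2*x.
Note φ(0) = φ(1) = 0, so the boundary term u·φ vanishes.
LHS = ∫_0^1 u(x) φ'(x) dx = ∫_0^1 (4*x^4 - 4*x^3 + x^2 - 2*x + 1) dx. Term by term:
  ∫_0^1 4*x^4 dx = 4/5;  ∫_0^1 -4*x^3 dx = -1;  ∫_0^1 x^2 dx = 1/3;
  ∫_0^1 -2*x dx = -1;  ∫_0^1 1 dx = 1.
Sum: 4/5 − 1 + 1/3 − 1 + 1 = 2/15.
So LHS = 2/15.
∫_0^1 v(x) φ(x) dx = ∫_0^1 (6*x^4 - 8*x^3 + 2*x) dx. Term by term:
  ∫_0^1 6*x^4 dx = 6/5;  ∫_0^1 -8*x^3 dx = -2;  ∫_0^1 2*x dx = 1.
Sum: 6/5 − 2 + 1 = 1/5.
So RHS = -∫_0^1 v(x) φ(x) dx = -1/5.
LHS − RHS = 1/3 ≠ 0, so the identity fails.
(For a valid weak derivative the identity must hold for EVERY test function, in particular this one. The failure shows v is NOT the weak derivative of u.)
Correct weak derivative would be u'(x) = -6*x**2 + 2*x.


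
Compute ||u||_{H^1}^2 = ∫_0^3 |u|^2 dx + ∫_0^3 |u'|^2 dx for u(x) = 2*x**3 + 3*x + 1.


||u||_{H^1}^2 = 144393/35

The H^1 norm (squared) on an interval (0, L) is
  ||u||_{H^1}^2 = ∫_0^L u(x)^2 dx + ∫_0^L u'(x)^2 dx.
Compute u'(x) = 6*x**2 + 3.
Then u(x)^2 = 4*x**6 + 12*x**4 + 4*x**3 + 9*x**2 + 6*x + 1 and u'(x)^2 = 36*x**4 + 36*x**2 + 9.
Integrate each monomial from 0 to 3 using ∫_0^3 c·x^n dx = c·3^(n+1)/(n+1):
  ∫_0^3 u(x)^2 dx = ∫_0^3 (4*x^6 + 12*x^4 + 4*x^3 + 9*x^2 + 6*x + 1) dx. Term by term:
    ∫_0^3 4*x^6 dx = 8748/7;  ∫_0^3 12*x^4 dx = 2916/5;  ∫_0^3 4*x^3 dx = 81;
    ∫_0^3 9*x^2 dx = 81;  ∫_0^3 6*x dx = 27;  ∫_0^3 1 dx = 3.
  Sum: 8748/7 + 2916/5 + 81 + 81 + 27 + 3 = 70872/35.
  ∫_0^3 u'(x)^2 dx = ∫_0^3 (36*x^4 + 36*x^2 + 9) dx. Term by term:
    ∫_0^3 36*x^4 dx = 8748/5;  ∫_0^3 36*x^2 dx = 324;  ∫_0^3 9 dx = 27.
  Sum: 8748/5 + 324 + 27 = 10503/5.
Adding: ||u||_{H^1}^2 = 70872/35 + 10503/5 = 144393/35.


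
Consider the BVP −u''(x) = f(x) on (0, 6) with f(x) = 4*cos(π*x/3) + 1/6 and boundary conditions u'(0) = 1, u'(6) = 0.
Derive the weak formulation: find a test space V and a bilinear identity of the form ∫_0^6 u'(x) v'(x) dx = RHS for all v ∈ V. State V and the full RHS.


V = H^1(0, 6) (v unrestricted at boundary; u is determined up to an additive constant); weak form: ∫_0^6 u'v' dx = ∫_0^6 (4*cos(π*x/3) + 1/6) v dx − v(0) for all v ∈ V.

Multiply both sides by a test function v and integrate from 0 to 6:
  ∫_0^6 −u''(x) v(x) dx = ∫_0^6 f(x) v(x) dx.
Integrate the LHS by parts once:
  ∫_0^6 −u'' v dx = −[u'(x) v(x)]_0^6 + ∫_0^6 u'(x) v'(x) dx.
Thus ∫_0^6 u'(x) v'(x) dx = ∫_0^6 f(x) v(x) dx + [u'(x) v(x)]_0^6.
Choose V so that boundary terms are either known or forced to vanish.
u has inhomogeneous Neumann u'(0) = 1, u'(6) = 0. [u' v]_0^6 = (0)·v(6) − (1)·v(0) = − v(0). Take V = H^1(0, 6); boundary term becomes part of RHS.
Weak formulation: find u (satisfying any essential BC) such that ∫_0^6 u'(x) v'(x) dx = ∫_0^6 f v dx − v(0) for all v ∈ V (Neumann data are natural BCs: they enter the RHS as boundary terms).
Substituting f(x) = 4*cos(π*x/3) + 1/6, the right-hand side is ∫_0^6 (4*cos(π*x/3) + 1/6) v dx − v(0).
Compatibility check (pure Neumann): taking v ≡ 1 ∈ V gives 0 = ∫_0^6 f dx + (0) − (1), i.e. ∫_0^6 f dx must equal u'(0) − u'(6) = 1. Indeed ∫_0^6 (4*cos(π*x/3) + 1/6) dx = 1, so the data are compatible. The solution is then unique only up to an additive constant (fix it e.g. by requiring ∫_0^6 u dx = 0).


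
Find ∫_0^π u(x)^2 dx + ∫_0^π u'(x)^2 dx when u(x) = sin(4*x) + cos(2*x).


||u||_{H^1(0,π)}^2 = 11*π

u'(x) = -2*sin(2*x) + 4*cos(4*x).
Expand u² and (u')² and integrate term by term on (0, π), using: for integers n ≥ 1, ∫_0^π sin²(nx) dx = ∫_0^π cos²(nx) dx = π/2; for n ≠ n', ∫_0^π sin(nx)sin(n'x) dx = ∫_0^π cos(nx)cos(n'x) dx = 0; and by product-to-sum, ∫_0^π sin(nx)cos(n'x) dx = ½∫_0^π [sin((n+n')x) + sin((n−n')x)] dx, which is 0 when n+n' is even and 2n/(n²−n'²) when n+n' is odd (it need not vanish on (0, π)).
  u² squared terms: (1)²·∫cos(2x)² dx = 1·π/2 = π/2;  (1)²·∫sin(4x)² dx = 1·π/2 = π/2.
  u² cross terms: 2·(1)·(1)·∫cos(2x)·sin(4x) dx = 2·(0) = 0.
  So ∫_0^π u² dx = π/2 + π/2 + 0 = π.
  (u')² squared terms: (-2)²·∫sin(2x)² dx = 4·π/2 = 2*π;  (4)²·∫cos(4x)² dx = 16·π/2 = 8*π.
  (u')² cross terms: 2·(-2)·(4)·∫sin(2x)·cos(4x) dx = -16·(0) = 0.
  So ∫_0^π (u')² dx = 2*π + 8*π + 0 = 10*π.
||u||_{H^1}^2 = (π) + (10*π) = 11*π.
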